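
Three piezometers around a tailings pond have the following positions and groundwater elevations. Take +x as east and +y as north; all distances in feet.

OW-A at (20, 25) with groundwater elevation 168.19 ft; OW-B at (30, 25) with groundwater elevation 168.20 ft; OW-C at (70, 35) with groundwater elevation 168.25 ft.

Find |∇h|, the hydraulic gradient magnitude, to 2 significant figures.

Taking OW-A as reference: OW-B−OW-A = (10, 0, +0.01); OW-C−OW-A = (50, 10, +0.06).
Solve a·Δx + b·Δy = Δh: det = 10·10 − 50·0 = 100.
∂h/∂x = [(+0.01)·10 − (+0.06)·0] / 100 = +0.0010000
∂h/∂y = [10·(+0.06) − 50·(+0.01)] / 100 = +0.001000
|∇h| = √(0.0010000² + 0.001000²) = 0.001414

0.0014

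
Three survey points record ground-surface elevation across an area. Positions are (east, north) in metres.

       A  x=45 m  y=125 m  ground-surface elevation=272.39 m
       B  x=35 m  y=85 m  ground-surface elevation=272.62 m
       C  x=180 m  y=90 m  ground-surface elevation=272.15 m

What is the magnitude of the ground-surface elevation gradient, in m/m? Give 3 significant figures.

With z = a·x + b·y + c and A as origin, the differences give:
  (-10)·a + (-40)·b = +0.23
  135·a + (-35)·b = -0.24
Eliminate b (×(-35) and ×(-40), subtract): 5750·a = -17.650 → a = ∂z/∂x = -0.003070
Back-substitute: b = ∂z/∂y = -0.004983.
|∇f| = √(-0.003070² + -0.004983²) = 0.005853 m/m

0.00585 m/m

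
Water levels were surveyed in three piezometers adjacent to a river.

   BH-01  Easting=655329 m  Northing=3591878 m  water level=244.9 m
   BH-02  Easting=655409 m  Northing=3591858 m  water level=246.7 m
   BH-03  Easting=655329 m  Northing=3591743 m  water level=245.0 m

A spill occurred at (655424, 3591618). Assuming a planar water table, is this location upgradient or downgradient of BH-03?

upgradient

Taking BH-01 as reference: BH-02−BH-01 = (80, -20, +1.8); BH-03−BH-01 = (0, -135, +0.1).
Solve a·Δx + b·Δy = Δh: det = 80·(-135) − 0·(-20) = -10800.
∂h/∂x = [(+1.8)·(-135) − (+0.1)·(-20)] / -10800 = +0.02231
∂h/∂y = [80·(+0.1) − 0·(+1.8)] / -10800 = -0.0007407
Head at (655424, 3591618) = 244.9 + (+0.02231)·(95) + (-0.0007407)·(-260) = 247.21 m.
That is higher than the 245.0 m at BH-03, so the point is upgradient.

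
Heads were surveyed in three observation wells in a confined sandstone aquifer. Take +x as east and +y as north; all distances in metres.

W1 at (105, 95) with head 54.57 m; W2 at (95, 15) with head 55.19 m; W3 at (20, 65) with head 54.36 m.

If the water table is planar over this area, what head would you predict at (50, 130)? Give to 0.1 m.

With h = a·x + b·y + c and W1 as origin, the differences give:
  (-10)·a + (-80)·b = +0.62
  (-85)·a + (-30)·b = -0.21
Eliminate b (×(-30) and ×(-80), subtract): -6500·a = -35.400 → a = ∂h/∂x = +0.005446
Back-substitute: b = ∂h/∂y = -0.008431.
h(50, 130) = 54.57 + (+0.005446)·(-55) + (-0.008431)·(35) = 54.57 -0.300 -0.295 = 53.975 m.

54.0 m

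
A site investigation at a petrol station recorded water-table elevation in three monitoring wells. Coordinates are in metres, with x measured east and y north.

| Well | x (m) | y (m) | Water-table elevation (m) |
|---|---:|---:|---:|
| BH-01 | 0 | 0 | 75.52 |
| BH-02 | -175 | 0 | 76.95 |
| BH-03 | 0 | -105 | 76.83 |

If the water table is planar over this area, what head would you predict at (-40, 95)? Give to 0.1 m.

74.7 m

∂h/∂x = (76.95 − 75.52) / (-175 − 0) = -0.008171
∂h/∂y = (76.83 − 75.52) / (-105 − 0) = -0.01248
h(-40, 95) = 75.52 + (-0.008171)·(-40) + (-0.01248)·(95) = 75.52 +0.327 -1.185 = 74.662 m.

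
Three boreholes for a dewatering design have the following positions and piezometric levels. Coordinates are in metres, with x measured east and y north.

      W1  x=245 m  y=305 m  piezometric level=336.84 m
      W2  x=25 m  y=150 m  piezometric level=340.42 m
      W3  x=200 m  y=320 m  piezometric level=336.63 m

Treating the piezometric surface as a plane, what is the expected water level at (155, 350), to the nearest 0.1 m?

336.1 m

Differences from W1: to W2 (Δx, Δy, Δh) = (-220, -155, +3.58); to W3 = (-45, 15, -0.21).
Determinant of the coordinate differences = (-220)·15 − (-45)·(-155) = -10275.
∂h/∂x = [(+3.58)·15 − (-0.21)·(-155)] / -10275 = -0.002058
∂h/∂y = [(-220)·(-0.21) − (-45)·(+3.58)] / -10275 = -0.02018
h(155, 350) = 336.84 + (-0.002058)·(-90) + (-0.02018)·(45) = 336.84 +0.185 -0.908 = 336.117 m.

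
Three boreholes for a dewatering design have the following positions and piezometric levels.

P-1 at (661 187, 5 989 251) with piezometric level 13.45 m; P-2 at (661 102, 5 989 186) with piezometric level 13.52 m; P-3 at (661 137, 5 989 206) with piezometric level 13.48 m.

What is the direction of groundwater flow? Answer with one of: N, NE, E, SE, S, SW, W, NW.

SE

Differences from P-1: to P-2 (Δx, Δy, Δh) = (-85, -65, +0.07); to P-3 = (-50, -45, +0.03).
Solve a·Δx + b·Δy = Δh: det = (-85)·(-45) − (-50)·(-65) = 575.
∂h/∂x = [(+0.07)·(-45) − (+0.03)·(-65)] / 575 = -0.002087
∂h/∂y = [(-85)·(+0.03) − (-50)·(+0.07)] / 575 = +0.001652
Flow = −∇h = (+0.002087 east, -0.001652 north), which points southeast.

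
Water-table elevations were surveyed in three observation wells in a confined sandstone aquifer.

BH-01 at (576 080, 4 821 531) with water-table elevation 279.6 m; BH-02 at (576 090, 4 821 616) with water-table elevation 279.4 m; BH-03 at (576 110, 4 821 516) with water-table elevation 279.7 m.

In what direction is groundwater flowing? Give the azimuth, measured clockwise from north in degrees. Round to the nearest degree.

322°

Taking BH-01 as reference: BH-02−BH-01 = (10, 85, -0.2); BH-03−BH-01 = (30, -15, +0.1).
Solve a·Δx + b·Δy = Δh: det = 10·(-15) − 30·85 = -2700.
∂h/∂x = [(-0.2)·(-15) − (+0.1)·85] / -2700 = +0.002037
∂h/∂y = [10·(+0.1) − 30·(-0.2)] / -2700 = -0.002593
Flow direction (−∇h) has components (-0.002037 E, +0.002593 N).
Azimuth = atan2(E, N) = atan2(-0.002037, +0.002593) = 321.8° ≈ 322°.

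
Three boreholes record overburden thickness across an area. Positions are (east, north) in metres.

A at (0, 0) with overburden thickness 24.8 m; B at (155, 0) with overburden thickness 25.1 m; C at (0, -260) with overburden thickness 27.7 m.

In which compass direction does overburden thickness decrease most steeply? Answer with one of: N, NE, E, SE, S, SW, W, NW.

∂d/∂x = (25.1 − 24.8) / (155 − 0) = +0.001935
∂d/∂y = (27.7 − 24.8) / (-260 − 0) = -0.01115
Steepest decrease is along −∇f = (-0.001935 E, +0.01115 N) → north.

N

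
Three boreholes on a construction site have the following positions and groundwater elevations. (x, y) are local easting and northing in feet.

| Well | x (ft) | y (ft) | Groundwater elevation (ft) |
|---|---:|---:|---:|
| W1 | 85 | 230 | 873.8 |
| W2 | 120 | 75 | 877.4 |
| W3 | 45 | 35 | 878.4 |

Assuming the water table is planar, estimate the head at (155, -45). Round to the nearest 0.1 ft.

880.2 ft

Three-point gradient (reference W1): Δ to W2 = (35, -155, +3.6), Δ to W3 = (-40, -195, +4.6).
∂h/∂x = -0.0008445, ∂h/∂y = -0.02342 (det = -13025).
h(155, -45) = 873.8 + (-0.0008445)·(70) + (-0.02342)·(-275) = 873.8 -0.059 +6.440 = 880.180 ft.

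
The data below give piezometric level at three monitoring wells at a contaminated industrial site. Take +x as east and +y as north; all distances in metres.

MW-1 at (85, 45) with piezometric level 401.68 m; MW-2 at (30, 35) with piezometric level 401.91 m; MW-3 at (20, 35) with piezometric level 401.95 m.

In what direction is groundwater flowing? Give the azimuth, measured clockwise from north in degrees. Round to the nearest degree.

076°

Differences from MW-1: to MW-2 (Δx, Δy, Δh) = (-55, -10, +0.23); to MW-3 = (-65, -10, +0.27).
Determinant of the coordinate differences = (-55)·(-10) − (-65)·(-10) = -100.
∂h/∂x = [(+0.23)·(-10) − (+0.27)·(-10)] / -100 = -0.004000
∂h/∂y = [(-55)·(+0.27) − (-65)·(+0.23)] / -100 = -0.001000
Flow direction (−∇h) has components (+0.004000 E, +0.001000 N).
Azimuth = atan2(E, N) = atan2(+0.004000, +0.001000) = 76.0° ≈ 076°.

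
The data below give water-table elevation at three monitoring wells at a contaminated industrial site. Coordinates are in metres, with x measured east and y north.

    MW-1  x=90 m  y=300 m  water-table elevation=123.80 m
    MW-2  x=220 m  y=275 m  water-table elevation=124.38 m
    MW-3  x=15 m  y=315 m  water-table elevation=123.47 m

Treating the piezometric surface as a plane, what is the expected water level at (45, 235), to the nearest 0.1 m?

Taking MW-1 as reference: MW-2−MW-1 = (130, -25, +0.58); MW-3−MW-1 = (-75, 15, -0.33).
Solve a·Δx + b·Δy = Δh: det = 130·15 − (-75)·(-25) = 75.
∂h/∂x = [(+0.58)·15 − (-0.33)·(-25)] / 75 = +0.006000
∂h/∂y = [130·(-0.33) − (-75)·(+0.58)] / 75 = +0.008000
h(45, 235) = 123.80 + (+0.006000)·(-45) + (+0.008000)·(-65) = 123.80 -0.270 -0.520 = 123.010 m.

123.0 m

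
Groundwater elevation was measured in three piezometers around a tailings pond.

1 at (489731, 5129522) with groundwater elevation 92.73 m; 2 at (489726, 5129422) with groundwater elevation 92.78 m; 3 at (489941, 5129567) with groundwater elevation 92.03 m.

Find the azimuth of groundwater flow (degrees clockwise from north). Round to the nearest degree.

Differences from 1: to 2 (Δx, Δy, Δh) = (-5, -100, +0.05); to 3 = (210, 45, -0.70).
Solve a·Δx + b·Δy = Δh: det = (-5)·45 − 210·(-100) = 20775.
∂h/∂x = [(+0.05)·45 − (-0.70)·(-100)] / 20775 = -0.003261
∂h/∂y = [(-5)·(-0.70) − 210·(+0.05)] / 20775 = -0.0003369
Flow direction (−∇h) has components (+0.003261 E, +0.0003369 N).
Azimuth = atan2(E, N) = atan2(+0.003261, +0.0003369) = 84.1° ≈ 084°.

084°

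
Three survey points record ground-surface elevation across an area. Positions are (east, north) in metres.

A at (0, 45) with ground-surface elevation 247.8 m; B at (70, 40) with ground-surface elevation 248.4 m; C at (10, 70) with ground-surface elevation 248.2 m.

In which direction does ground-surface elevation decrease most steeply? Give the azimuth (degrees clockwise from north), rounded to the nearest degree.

218°

Three-point gradient (reference A): Δ to B = (70, -5, +0.6), Δ to C = (10, 25, +0.4).
∂z/∂x = +0.009444, ∂z/∂y = +0.01222 (det = 1800).
Steepest decrease is along −∇f: components (-0.009444 E, -0.01222 N).
Azimuth = atan2(-0.009444, -0.01222) = 217.7° ≈ 218°.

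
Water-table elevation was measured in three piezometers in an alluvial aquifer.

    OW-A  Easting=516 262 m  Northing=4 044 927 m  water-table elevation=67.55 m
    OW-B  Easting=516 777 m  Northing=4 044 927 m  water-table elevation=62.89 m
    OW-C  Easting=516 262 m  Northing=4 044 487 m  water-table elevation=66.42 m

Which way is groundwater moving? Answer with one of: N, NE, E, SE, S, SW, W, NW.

∂h/∂x = (62.89 − 67.55) / (516777 − 516262) = -0.009049
∂h/∂y = (66.42 − 67.55) / (4044487 − 4044927) = +0.002568
Flow = −∇h = (+0.009049 east, -0.002568 north), which points east.

E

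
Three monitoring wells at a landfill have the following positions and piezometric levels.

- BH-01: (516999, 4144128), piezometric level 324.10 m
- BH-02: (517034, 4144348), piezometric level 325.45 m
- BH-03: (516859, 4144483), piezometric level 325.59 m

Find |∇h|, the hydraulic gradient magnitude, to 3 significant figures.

With h = a·x + b·y + c and BH-01 as origin, the differences give:
  35·a + 220·b = +1.35
  (-140)·a + 355·b = +1.49
Eliminate b (×355 and ×220, subtract): 43225·a = 151.450 → a = ∂h/∂x = +0.003504
Back-substitute: b = ∂h/∂y = +0.005579.
|∇h| = √(0.003504² + 0.005579²) = 0.006588

0.00659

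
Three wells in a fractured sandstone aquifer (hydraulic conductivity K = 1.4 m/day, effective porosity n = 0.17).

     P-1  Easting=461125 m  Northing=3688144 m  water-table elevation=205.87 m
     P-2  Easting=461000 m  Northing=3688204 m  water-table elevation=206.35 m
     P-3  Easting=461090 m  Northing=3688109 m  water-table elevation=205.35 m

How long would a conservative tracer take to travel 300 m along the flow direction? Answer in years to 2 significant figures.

7.8 years

Three-point gradient (reference P-1): Δ to P-2 = (-125, 60, +0.48), Δ to P-3 = (-35, -35, -0.52).
∂h/∂x = +0.002224, ∂h/∂y = +0.01263 (det = 6475).
|∇h| = √(0.002224² + 0.01263²) = 0.01282
Seepage velocity v = K·i/n = 1.4 × 0.01282 / 0.17 = 0.1056 m/day.
t = 300 / 0.1056 = 2841 days = 7.78 years.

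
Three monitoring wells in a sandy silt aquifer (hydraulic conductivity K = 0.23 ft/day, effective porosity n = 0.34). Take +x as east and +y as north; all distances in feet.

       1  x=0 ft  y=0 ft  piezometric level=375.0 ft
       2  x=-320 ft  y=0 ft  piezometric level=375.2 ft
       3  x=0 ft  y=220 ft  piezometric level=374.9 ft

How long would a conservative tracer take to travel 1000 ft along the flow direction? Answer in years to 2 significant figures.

5200 years

∂h/∂x = (375.2 − 375.0) / (-320 − 0) = -0.0006250
∂h/∂y = (374.9 − 375.0) / (220 − 0) = -0.0004545
|∇h| = √(-0.0006250² + -0.0004545²) = 0.0007728
Seepage velocity v = K·i/n = 0.23 × 0.0007728 / 0.34 = 0.0005228 ft/day.
t = 1000 / 0.0005228 = 1.913e+06 days = 5.24e+03 years.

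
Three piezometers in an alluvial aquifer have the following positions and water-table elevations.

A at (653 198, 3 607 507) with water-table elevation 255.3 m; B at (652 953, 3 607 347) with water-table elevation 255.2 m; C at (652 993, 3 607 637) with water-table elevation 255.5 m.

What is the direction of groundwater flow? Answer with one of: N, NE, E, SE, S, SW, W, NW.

S

With h = a·x + b·y + c and A as origin, the differences give:
  (-245)·a + (-160)·b = -0.1
  (-205)·a + 130·b = +0.2
Eliminate b (×130 and ×(-160), subtract): -64650·a = 19.00 → a = ∂h/∂x = -0.0002939
Back-substitute: b = ∂h/∂y = +0.001075.
Flow = −∇h = (+0.0002939 east, -0.001075 north), which points south.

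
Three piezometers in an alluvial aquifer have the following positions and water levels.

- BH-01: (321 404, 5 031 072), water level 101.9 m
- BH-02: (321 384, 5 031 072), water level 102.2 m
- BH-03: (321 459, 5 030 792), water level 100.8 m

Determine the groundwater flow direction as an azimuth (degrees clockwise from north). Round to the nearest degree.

Differences from BH-01: to BH-02 (Δx, Δy, Δh) = (-20, 0, +0.3); to BH-03 = (55, -280, -1.1).
Determinant of the coordinate differences = (-20)·(-280) − 55·0 = 5600.
∂h/∂x = [(+0.3)·(-280) − (-1.1)·0] / 5600 = -0.01500
∂h/∂y = [(-20)·(-1.1) − 55·(+0.3)] / 5600 = +0.0009821
Flow direction (−∇h) has components (+0.01500 E, -0.0009821 N).
Azimuth = atan2(E, N) = atan2(+0.01500, -0.0009821) = 93.7° ≈ 094°.

094°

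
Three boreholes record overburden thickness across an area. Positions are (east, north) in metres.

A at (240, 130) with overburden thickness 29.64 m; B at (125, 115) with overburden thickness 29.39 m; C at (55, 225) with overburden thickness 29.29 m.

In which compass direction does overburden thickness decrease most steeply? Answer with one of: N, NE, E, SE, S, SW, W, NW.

W

Taking A as reference: B−A = (-115, -15, -0.25); C−A = (-185, 95, -0.35).
Solve a·Δx + b·Δy = Δd: det = (-115)·95 − (-185)·(-15) = -13700.
∂d/∂x = [(-0.25)·95 − (-0.35)·(-15)] / -13700 = +0.002117
∂d/∂y = [(-115)·(-0.35) − (-185)·(-0.25)] / -13700 = +0.0004380
Steepest decrease is along −∇f = (-0.002117 E, -0.0004380 N) → west.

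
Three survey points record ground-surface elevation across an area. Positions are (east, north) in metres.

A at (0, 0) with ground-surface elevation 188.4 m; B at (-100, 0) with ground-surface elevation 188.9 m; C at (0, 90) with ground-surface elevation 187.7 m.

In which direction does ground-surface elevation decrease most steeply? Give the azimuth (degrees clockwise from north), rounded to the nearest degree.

∂z/∂x = (188.9 − 188.4) / (-100 − 0) = -0.005000
∂z/∂y = (187.7 − 188.4) / (90 − 0) = -0.007778
Steepest decrease is along −∇f: components (+0.005000 E, +0.007778 N).
Azimuth = atan2(+0.005000, +0.007778) = 32.7° ≈ 033°.

033°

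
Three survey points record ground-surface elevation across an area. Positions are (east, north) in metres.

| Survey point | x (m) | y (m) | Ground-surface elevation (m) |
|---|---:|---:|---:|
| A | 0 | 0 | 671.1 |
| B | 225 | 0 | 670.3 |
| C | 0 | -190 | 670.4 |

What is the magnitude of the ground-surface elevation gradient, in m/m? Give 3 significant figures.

0.00512 m/m

∂z/∂x = (670.3 − 671.1) / (225 − 0) = -0.003556
∂z/∂y = (670.4 − 671.1) / (-190 − 0) = +0.003684
|∇f| = √(-0.003556² + 0.003684²) = 0.00512 m/m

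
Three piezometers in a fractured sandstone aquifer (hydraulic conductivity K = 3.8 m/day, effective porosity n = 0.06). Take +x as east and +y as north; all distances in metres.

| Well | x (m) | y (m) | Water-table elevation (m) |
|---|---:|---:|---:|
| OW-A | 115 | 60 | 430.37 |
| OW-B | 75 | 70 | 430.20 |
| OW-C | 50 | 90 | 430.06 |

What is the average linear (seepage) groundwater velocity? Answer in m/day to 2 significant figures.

0.28 m/day

Taking OW-A as reference: OW-B−OW-A = (-40, 10, -0.17); OW-C−OW-A = (-65, 30, -0.31).
Determinant of the coordinate differences = (-40)·30 − (-65)·10 = -550.
∂h/∂x = [(-0.17)·30 − (-0.31)·10] / -550 = +0.003636
∂h/∂y = [(-40)·(-0.31) − (-65)·(-0.17)] / -550 = -0.002455
|∇h| = √(0.003636² + -0.002455²) = 0.004387
Seepage velocity v = K·i/n = 3.8 × 0.004387 / 0.06 = 0.2778 m/day.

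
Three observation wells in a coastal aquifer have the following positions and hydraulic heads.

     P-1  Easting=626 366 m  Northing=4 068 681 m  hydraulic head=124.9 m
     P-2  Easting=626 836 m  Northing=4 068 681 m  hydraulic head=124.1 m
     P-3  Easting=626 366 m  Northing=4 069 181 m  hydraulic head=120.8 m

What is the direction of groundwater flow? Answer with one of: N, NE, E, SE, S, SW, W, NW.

∂h/∂x = (124.1 − 124.9) / (626836 − 626366) = -0.001702
∂h/∂y = (120.8 − 124.9) / (4069181 − 4068681) = -0.008200
Flow = −∇h = (+0.001702 east, +0.008200 north), which points north.

N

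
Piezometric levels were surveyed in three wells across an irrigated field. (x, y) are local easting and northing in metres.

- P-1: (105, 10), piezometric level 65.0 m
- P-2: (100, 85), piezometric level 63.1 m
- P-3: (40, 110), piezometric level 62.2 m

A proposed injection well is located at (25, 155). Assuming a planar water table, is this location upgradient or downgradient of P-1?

downgradient

With h = a·x + b·y + c and P-1 as origin, the differences give:
  (-5)·a + 75·b = -1.9
  (-65)·a + 100·b = -2.8
Eliminate b (×100 and ×75, subtract): 4375·a = 20.00 → a = ∂h/∂x = +0.004571
Back-substitute: b = ∂h/∂y = -0.02503.
Head at (25, 155) = 65.0 + (+0.004571)·(-80) + (-0.02503)·(145) = 61.01 m.
That is lower than the 65.0 m at P-1, so the point is downgradient.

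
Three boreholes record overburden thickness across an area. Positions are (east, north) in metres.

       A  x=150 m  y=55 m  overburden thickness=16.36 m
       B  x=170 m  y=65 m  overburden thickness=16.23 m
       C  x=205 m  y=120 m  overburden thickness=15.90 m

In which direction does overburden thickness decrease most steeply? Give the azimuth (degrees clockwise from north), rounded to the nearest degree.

062°

With d = a·x + b·y + c and A as origin, the differences give:
  20·a + 10·b = -0.13
  55·a + 65·b = -0.46
Eliminate b (×65 and ×10, subtract): 750·a = -3.850 → a = ∂d/∂x = -0.005133
Back-substitute: b = ∂d/∂y = -0.002733.
Steepest decrease is along −∇f: components (+0.005133 E, +0.002733 N).
Azimuth = atan2(+0.005133, +0.002733) = 62.0° ≈ 062°.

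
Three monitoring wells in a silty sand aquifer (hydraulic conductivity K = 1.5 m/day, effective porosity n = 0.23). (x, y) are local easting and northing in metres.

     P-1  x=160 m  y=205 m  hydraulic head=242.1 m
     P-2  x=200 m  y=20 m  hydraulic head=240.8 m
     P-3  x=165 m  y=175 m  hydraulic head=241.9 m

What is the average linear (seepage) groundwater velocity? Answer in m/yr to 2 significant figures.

22 m/yr

Differences from P-1: to P-2 (Δx, Δy, Δh) = (40, -185, -1.3); to P-3 = (5, -30, -0.2).
Solve a·Δx + b·Δy = Δh: det = 40·(-30) − 5·(-185) = -275.
∂h/∂x = [(-1.3)·(-30) − (-0.2)·(-185)] / -275 = -0.007273
∂h/∂y = [40·(-0.2) − 5·(-1.3)] / -275 = +0.005455
|∇h| = √(-0.007273² + 0.005455²) = 0.009091
Seepage velocity v = K·i/n = 1.5 × 0.009091 / 0.23 = 0.05929 m/day = 21.66 m/yr.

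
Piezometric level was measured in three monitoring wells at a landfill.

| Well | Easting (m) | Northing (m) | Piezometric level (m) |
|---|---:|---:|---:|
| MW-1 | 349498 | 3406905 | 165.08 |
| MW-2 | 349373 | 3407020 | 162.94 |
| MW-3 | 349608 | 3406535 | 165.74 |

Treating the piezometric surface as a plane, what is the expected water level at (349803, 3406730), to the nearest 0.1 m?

170.8 m

Three-point gradient (reference MW-1): Δ to MW-2 = (-125, 115, -2.14), Δ to MW-3 = (110, -370, +0.66).
∂h/∂x = +0.02131, ∂h/∂y = +0.004551 (det = 33600).
h(349803, 3406730) = 165.08 + (+0.02131)·(305) + (+0.004551)·(-175) = 165.08 +6.498 -0.796 = 170.782 m.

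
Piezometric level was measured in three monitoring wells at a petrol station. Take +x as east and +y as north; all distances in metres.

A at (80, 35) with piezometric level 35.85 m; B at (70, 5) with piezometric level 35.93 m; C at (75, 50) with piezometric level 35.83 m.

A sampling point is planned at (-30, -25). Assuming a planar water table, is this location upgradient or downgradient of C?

upgradient

With h = a·x + b·y + c and A as origin, the differences give:
  (-10)·a + (-30)·b = +0.08
  (-5)·a + 15·b = -0.02
Eliminate b (×15 and ×(-30), subtract): -300·a = 0.600 → a = ∂h/∂x = -0.002000
Back-substitute: b = ∂h/∂y = -0.002000.
Head at (-30, -25) = 35.85 + (-0.002000)·(-110) + (-0.002000)·(-60) = 36.19 m.
That is higher than the 35.83 m at C, so the point is upgradient.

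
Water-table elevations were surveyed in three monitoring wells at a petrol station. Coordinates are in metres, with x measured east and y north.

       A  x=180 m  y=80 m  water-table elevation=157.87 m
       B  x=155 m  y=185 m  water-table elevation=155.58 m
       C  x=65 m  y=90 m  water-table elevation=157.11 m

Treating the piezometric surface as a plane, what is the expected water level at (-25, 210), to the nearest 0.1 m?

154.2 m

With h = a·x + b·y + c and A as origin, the differences give:
  (-25)·a + 105·b = -2.29
  (-115)·a + 10·b = -0.76
Eliminate b (×10 and ×105, subtract): 11825·a = 56.900 → a = ∂h/∂x = +0.004812
Back-substitute: b = ∂h/∂y = -0.02066.
h(-25, 210) = 157.87 + (+0.004812)·(-205) + (-0.02066)·(130) = 157.87 -0.986 -2.686 = 154.197 m.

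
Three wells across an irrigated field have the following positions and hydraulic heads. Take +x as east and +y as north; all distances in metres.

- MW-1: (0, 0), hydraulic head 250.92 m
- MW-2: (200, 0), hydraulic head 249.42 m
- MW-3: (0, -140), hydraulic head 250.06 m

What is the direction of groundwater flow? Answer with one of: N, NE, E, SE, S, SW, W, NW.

SE

∂h/∂x = (249.42 − 250.92) / (200 − 0) = -0.007500
∂h/∂y = (250.06 − 250.92) / (-140 − 0) = +0.006143
Flow = −∇h = (+0.007500 east, -0.006143 north), which points southeast.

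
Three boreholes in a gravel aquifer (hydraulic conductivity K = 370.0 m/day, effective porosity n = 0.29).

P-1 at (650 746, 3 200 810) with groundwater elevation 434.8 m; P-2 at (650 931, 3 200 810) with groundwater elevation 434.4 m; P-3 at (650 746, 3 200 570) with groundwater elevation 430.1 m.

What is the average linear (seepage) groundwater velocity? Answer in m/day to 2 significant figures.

∂h/∂x = (434.4 − 434.8) / (650931 − 650746) = -0.002162
∂h/∂y = (430.1 − 434.8) / (3200570 − 3200810) = +0.01958
|∇h| = √(-0.002162² + 0.01958²) = 0.0197
Seepage velocity v = K·i/n = 370.0 × 0.0197 / 0.29 = 25.13 m/day.

25 m/day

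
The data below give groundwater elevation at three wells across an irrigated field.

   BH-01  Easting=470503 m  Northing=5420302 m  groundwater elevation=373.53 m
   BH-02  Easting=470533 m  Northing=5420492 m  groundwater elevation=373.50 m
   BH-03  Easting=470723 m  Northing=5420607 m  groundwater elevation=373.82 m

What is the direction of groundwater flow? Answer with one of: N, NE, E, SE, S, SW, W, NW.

W

Three-point gradient (reference BH-01): Δ to BH-02 = (30, 190, -0.03), Δ to BH-03 = (220, 305, +0.29).
∂h/∂x = +0.001968, ∂h/∂y = -0.0004686 (det = -32650).
Flow = −∇h = (-0.001968 east, +0.0004686 north), which points west.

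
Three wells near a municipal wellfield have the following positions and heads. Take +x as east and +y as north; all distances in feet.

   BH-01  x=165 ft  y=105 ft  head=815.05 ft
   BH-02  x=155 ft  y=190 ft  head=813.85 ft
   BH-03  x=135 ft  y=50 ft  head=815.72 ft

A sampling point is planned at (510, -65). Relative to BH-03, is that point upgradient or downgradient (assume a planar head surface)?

Taking BH-01 as reference: BH-02−BH-01 = (-10, 85, -1.20); BH-03−BH-01 = (-30, -55, +0.67).
Determinant of the coordinate differences = (-10)·(-55) − (-30)·85 = 3100.
∂h/∂x = [(-1.20)·(-55) − (+0.67)·85] / 3100 = +0.002919
∂h/∂y = [(-10)·(+0.67) − (-30)·(-1.20)] / 3100 = -0.01377
Head at (510, -65) = 815.05 + (+0.002919)·(345) + (-0.01377)·(-170) = 818.40 ft.
That is higher than the 815.72 ft at BH-03, so the point is upgradient.

upgradient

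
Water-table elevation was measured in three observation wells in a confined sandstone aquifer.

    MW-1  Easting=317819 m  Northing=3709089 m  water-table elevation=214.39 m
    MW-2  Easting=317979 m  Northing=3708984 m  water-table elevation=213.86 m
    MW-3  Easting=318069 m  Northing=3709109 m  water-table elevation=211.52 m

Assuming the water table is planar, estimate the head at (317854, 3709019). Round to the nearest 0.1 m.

214.8 m

Three-point gradient (reference MW-1): Δ to MW-2 = (160, -105, -0.53), Δ to MW-3 = (250, 20, -2.87).
∂h/∂x = -0.01059, ∂h/∂y = -0.01109 (det = 29450).
h(317854, 3709019) = 214.39 + (-0.01059)·(35) + (-0.01109)·(-70) = 214.39 -0.371 +0.777 = 214.796 m.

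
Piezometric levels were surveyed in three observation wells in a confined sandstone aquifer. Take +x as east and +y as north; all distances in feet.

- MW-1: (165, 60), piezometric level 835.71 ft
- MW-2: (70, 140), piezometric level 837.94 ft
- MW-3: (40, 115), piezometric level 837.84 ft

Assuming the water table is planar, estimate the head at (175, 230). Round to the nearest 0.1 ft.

Differences from MW-1: to MW-2 (Δx, Δy, Δh) = (-95, 80, +2.23); to MW-3 = (-125, 55, +2.13).
Solve a·Δx + b·Δy = Δh: det = (-95)·55 − (-125)·80 = 4775.
∂h/∂x = [(+2.23)·55 − (+2.13)·80] / 4775 = -0.010000
∂h/∂y = [(-95)·(+2.13) − (-125)·(+2.23)] / 4775 = +0.01600
h(175, 230) = 835.71 + (-0.010000)·(10) + (+0.01600)·(170) = 835.71 -0.100 +2.720 = 838.330 ft.

838.3 ft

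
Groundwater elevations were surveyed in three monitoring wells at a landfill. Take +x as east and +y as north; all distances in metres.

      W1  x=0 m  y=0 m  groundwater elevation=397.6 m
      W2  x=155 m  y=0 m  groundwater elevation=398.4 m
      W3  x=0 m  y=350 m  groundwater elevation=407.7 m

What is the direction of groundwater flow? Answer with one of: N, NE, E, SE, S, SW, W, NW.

S

∂h/∂x = (398.4 − 397.6) / (155 − 0) = +0.005161
∂h/∂y = (407.7 − 397.6) / (350 − 0) = +0.02886
Flow = −∇h = (-0.005161 east, -0.02886 north), which points south.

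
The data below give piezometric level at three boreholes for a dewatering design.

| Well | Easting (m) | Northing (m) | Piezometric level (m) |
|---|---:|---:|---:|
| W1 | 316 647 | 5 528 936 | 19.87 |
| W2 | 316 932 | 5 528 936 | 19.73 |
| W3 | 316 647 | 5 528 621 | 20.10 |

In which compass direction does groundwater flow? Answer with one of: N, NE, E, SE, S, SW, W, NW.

∂h/∂x = (19.73 − 19.87) / (316932 − 316647) = -0.0004912
∂h/∂y = (20.10 − 19.87) / (5528621 − 5528936) = -0.0007302
Flow = −∇h = (+0.0004912 east, +0.0007302 north), which points northeast.

NE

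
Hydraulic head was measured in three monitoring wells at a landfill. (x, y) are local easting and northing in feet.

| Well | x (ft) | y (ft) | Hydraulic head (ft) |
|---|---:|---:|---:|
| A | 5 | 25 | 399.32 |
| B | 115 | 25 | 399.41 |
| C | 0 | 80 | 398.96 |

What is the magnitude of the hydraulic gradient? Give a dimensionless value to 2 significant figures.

0.0065

With h = a·x + b·y + c and A as origin, the differences give:
  110·a + 0·b = +0.09
  (-5)·a + 55·b = -0.36
Eliminate b (×55 and ×0, subtract): 6050·a = 4.950 → a = ∂h/∂x = +0.0008182
Back-substitute: b = ∂h/∂y = -0.006471.
|∇h| = √(0.0008182² + -0.006471²) = 0.006523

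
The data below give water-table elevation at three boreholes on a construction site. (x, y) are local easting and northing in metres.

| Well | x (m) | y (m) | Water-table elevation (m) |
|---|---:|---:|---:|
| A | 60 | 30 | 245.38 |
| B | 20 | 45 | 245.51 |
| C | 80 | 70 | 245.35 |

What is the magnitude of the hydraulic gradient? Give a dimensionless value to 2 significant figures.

0.0031

Differences from A: to B (Δx, Δy, Δh) = (-40, 15, +0.13); to C = (20, 40, -0.03).
Determinant of the coordinate differences = (-40)·40 − 20·15 = -1900.
∂h/∂x = [(+0.13)·40 − (-0.03)·15] / -1900 = -0.002974
∂h/∂y = [(-40)·(-0.03) − 20·(+0.13)] / -1900 = +0.0007368
|∇h| = √(-0.002974² + 0.0007368²) = 0.003064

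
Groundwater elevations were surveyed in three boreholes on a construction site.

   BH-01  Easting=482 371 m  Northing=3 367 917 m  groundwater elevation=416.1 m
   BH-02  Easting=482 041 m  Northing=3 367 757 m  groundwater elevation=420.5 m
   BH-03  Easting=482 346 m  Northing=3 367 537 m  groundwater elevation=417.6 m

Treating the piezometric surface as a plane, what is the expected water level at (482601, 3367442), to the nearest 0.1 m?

With h = a·x + b·y + c and BH-01 as origin, the differences give:
  (-330)·a + (-160)·b = +4.4
  (-25)·a + (-380)·b = +1.5
Eliminate b (×(-380) and ×(-160), subtract): 121400·a = -1432.00 → a = ∂h/∂x = -0.01180
Back-substitute: b = ∂h/∂y = -0.003171.
h(482601, 3367442) = 416.1 + (-0.01180)·(230) + (-0.003171)·(-475) = 416.1 -2.713 +1.506 = 414.893 m.

414.9 m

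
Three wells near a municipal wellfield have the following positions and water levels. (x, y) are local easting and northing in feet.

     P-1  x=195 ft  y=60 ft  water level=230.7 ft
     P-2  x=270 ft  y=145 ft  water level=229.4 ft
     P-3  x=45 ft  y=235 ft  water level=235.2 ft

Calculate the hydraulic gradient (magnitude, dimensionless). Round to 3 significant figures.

0.0242

With h = a·x + b·y + c and P-1 as origin, the differences give:
  75·a + 85·b = -1.3
  (-150)·a + 175·b = +4.5
Eliminate b (×175 and ×85, subtract): 25875·a = -610.00 → a = ∂h/∂x = -0.02357
Back-substitute: b = ∂h/∂y = +0.005507.
|∇h| = √(-0.02357² + 0.005507²) = 0.0242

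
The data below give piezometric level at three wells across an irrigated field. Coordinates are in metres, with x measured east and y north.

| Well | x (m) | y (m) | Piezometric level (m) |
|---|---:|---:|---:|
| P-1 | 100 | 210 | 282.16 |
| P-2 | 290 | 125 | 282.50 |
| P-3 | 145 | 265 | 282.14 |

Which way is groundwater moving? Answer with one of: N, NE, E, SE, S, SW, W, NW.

NW

Differences from P-1: to P-2 (Δx, Δy, Δh) = (190, -85, +0.34); to P-3 = (45, 55, -0.02).
Solve a·Δx + b·Δy = Δh: det = 190·55 − 45·(-85) = 14275.
∂h/∂x = [(+0.34)·55 − (-0.02)·(-85)] / 14275 = +0.001191
∂h/∂y = [190·(-0.02) − 45·(+0.34)] / 14275 = -0.001338
Flow = −∇h = (-0.001191 east, +0.001338 north), which points northwest.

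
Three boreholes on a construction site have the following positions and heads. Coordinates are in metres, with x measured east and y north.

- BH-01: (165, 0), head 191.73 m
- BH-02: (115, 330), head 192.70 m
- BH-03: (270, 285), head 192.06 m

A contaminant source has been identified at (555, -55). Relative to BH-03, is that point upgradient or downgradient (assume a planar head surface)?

downgradient

With h = a·x + b·y + c and BH-01 as origin, the differences give:
  (-50)·a + 330·b = +0.97
  105·a + 285·b = +0.33
Eliminate b (×285 and ×330, subtract): -48900·a = 167.550 → a = ∂h/∂x = -0.003426
Back-substitute: b = ∂h/∂y = +0.002420.
Head at (555, -55) = 191.73 + (-0.003426)·(390) + (+0.002420)·(-55) = 190.26 m.
That is lower than the 192.06 m at BH-03, so the point is downgradient.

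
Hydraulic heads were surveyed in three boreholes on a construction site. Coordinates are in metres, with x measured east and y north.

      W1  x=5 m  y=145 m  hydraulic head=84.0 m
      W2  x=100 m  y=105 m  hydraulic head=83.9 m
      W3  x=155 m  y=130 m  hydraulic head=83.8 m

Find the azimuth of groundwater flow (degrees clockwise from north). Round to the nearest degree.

058°

With h = a·x + b·y + c and W1 as origin, the differences give:
  95·a + (-40)·b = -0.1
  150·a + (-15)·b = -0.2
Eliminate b (×(-15) and ×(-40), subtract): 4575·a = -6.50 → a = ∂h/∂x = -0.001421
Back-substitute: b = ∂h/∂y = -0.0008743.
Flow direction (−∇h) has components (+0.001421 E, +0.0008743 N).
Azimuth = atan2(E, N) = atan2(+0.001421, +0.0008743) = 58.4° ≈ 058°.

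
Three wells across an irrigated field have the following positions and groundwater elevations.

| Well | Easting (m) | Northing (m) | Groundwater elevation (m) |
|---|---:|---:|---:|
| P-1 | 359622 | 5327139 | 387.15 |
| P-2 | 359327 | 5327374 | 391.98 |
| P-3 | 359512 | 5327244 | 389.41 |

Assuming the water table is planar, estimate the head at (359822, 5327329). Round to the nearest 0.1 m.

Differences from P-1: to P-2 (Δx, Δy, Δh) = (-295, 235, +4.83); to P-3 = (-110, 105, +2.26).
Determinant of the coordinate differences = (-295)·105 − (-110)·235 = -5125.
∂h/∂x = [(+4.83)·105 − (+2.26)·235] / -5125 = +0.004673
∂h/∂y = [(-295)·(+2.26) − (-110)·(+4.83)] / -5125 = +0.02642
h(359822, 5327329) = 387.15 + (+0.004673)·(200) + (+0.02642)·(190) = 387.15 +0.935 +5.020 = 393.104 m.

393.1 m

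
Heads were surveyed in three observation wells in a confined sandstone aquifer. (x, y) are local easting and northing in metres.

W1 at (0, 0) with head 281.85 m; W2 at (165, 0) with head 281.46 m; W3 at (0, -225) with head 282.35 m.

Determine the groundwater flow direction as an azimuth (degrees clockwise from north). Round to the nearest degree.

∂h/∂x = (281.46 − 281.85) / (165 − 0) = -0.002364
∂h/∂y = (282.35 − 281.85) / (-225 − 0) = -0.002222
Flow direction (−∇h) has components (+0.002364 E, +0.002222 N).
Azimuth = atan2(E, N) = atan2(+0.002364, +0.002222) = 46.8° ≈ 047°.

047°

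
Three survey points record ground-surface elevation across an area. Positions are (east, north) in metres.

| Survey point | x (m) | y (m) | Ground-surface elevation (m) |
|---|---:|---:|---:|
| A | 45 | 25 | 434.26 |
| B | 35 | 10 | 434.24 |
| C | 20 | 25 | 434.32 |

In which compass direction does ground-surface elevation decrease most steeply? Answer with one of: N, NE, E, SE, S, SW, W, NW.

Taking A as reference: B−A = (-10, -15, -0.02); C−A = (-25, 0, +0.06).
Solve a·Δx + b·Δy = Δz: det = (-10)·0 − (-25)·(-15) = -375.
∂z/∂x = [(-0.02)·0 − (+0.06)·(-15)] / -375 = -0.002400
∂z/∂y = [(-10)·(+0.06) − (-25)·(-0.02)] / -375 = +0.002933
Steepest decrease is along −∇f = (+0.002400 E, -0.002933 N) → southeast.

SE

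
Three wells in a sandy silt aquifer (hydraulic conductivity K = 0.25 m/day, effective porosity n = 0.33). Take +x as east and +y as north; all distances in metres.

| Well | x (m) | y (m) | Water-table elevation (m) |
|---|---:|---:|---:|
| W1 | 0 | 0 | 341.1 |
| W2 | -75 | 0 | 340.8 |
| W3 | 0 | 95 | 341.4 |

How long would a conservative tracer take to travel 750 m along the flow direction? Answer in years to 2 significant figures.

530 years

∂h/∂x = (340.8 − 341.1) / (-75 − 0) = +0.004000
∂h/∂y = (341.4 − 341.1) / (95 − 0) = +0.003158
|∇h| = √(0.004000² + 0.003158²) = 0.005096
Seepage velocity v = K·i/n = 0.25 × 0.005096 / 0.33 = 0.003861 m/day.
t = 750 / 0.003861 = 1.943e+05 days = 532 years.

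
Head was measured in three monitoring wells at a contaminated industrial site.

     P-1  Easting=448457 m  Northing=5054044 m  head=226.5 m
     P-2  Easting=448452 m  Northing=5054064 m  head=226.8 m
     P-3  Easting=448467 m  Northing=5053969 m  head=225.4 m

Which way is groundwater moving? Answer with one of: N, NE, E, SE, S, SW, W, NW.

S

With h = a·x + b·y + c and P-1 as origin, the differences give:
  (-5)·a + 20·b = +0.3
  10·a + (-75)·b = -1.1
Eliminate b (×(-75) and ×20, subtract): 175·a = -0.50 → a = ∂h/∂x = -0.002857
Back-substitute: b = ∂h/∂y = +0.01429.
Flow = −∇h = (+0.002857 east, -0.01429 north), which points south.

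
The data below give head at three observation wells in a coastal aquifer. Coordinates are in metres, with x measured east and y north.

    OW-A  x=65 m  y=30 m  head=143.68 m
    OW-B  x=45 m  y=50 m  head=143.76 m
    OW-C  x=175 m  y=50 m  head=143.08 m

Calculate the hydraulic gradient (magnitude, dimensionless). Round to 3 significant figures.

0.00537

With h = a·x + b·y + c and OW-A as origin, the differences give:
  (-20)·a + 20·b = +0.08
  110·a + 20·b = -0.60
Eliminate b (×20 and ×20, subtract): -2600·a = 13.600 → a = ∂h/∂x = -0.005231
Back-substitute: b = ∂h/∂y = -0.001231.
|∇h| = √(-0.005231² + -0.001231²) = 0.005374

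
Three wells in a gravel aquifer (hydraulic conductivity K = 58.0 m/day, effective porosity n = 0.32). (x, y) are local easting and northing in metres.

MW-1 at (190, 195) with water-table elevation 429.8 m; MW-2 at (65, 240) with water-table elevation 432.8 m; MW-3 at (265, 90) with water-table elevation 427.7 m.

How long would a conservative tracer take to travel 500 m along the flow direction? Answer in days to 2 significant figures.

Differences from MW-1: to MW-2 (Δx, Δy, Δh) = (-125, 45, +3.0); to MW-3 = (75, -105, -2.1).
Determinant of the coordinate differences = (-125)·(-105) − 75·45 = 9750.
∂h/∂x = [(+3.0)·(-105) − (-2.1)·45] / 9750 = -0.02262
∂h/∂y = [(-125)·(-2.1) − 75·(+3.0)] / 9750 = +0.003846
|∇h| = √(-0.02262² + 0.003846²) = 0.02294
Seepage velocity v = K·i/n = 58.0 × 0.02294 / 0.32 = 4.158 m/day.
t = 500 / 4.158 = 120.3 days.

120 days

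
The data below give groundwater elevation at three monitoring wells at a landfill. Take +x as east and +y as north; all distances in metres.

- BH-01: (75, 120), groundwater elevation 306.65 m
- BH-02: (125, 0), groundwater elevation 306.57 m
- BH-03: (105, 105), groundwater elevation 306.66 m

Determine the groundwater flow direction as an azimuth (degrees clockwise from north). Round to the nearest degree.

220°

With h = a·x + b·y + c and BH-01 as origin, the differences give:
  50·a + (-120)·b = -0.08
  30·a + (-15)·b = +0.01
Eliminate b (×(-15) and ×(-120), subtract): 2850·a = 2.400 → a = ∂h/∂x = +0.0008421
Back-substitute: b = ∂h/∂y = +0.001018.
Flow direction (−∇h) has components (-0.0008421 E, -0.001018 N).
Azimuth = atan2(E, N) = atan2(-0.0008421, -0.001018) = 219.6° ≈ 220°.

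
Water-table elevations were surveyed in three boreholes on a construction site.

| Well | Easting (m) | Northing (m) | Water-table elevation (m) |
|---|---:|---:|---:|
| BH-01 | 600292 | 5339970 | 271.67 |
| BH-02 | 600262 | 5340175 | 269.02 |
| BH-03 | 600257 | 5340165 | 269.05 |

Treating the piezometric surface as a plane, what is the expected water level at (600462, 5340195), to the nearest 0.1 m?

271.9 m

Differences from BH-01: to BH-02 (Δx, Δy, Δh) = (-30, 205, -2.65); to BH-03 = (-35, 195, -2.62).
Solve a·Δx + b·Δy = Δh: det = (-30)·195 − (-35)·205 = 1325.
∂h/∂x = [(-2.65)·195 − (-2.62)·205] / 1325 = +0.01536
∂h/∂y = [(-30)·(-2.62) − (-35)·(-2.65)] / 1325 = -0.01068
h(600462, 5340195) = 271.67 + (+0.01536)·(170) + (-0.01068)·(225) = 271.67 +2.611 -2.403 = 271.878 m.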